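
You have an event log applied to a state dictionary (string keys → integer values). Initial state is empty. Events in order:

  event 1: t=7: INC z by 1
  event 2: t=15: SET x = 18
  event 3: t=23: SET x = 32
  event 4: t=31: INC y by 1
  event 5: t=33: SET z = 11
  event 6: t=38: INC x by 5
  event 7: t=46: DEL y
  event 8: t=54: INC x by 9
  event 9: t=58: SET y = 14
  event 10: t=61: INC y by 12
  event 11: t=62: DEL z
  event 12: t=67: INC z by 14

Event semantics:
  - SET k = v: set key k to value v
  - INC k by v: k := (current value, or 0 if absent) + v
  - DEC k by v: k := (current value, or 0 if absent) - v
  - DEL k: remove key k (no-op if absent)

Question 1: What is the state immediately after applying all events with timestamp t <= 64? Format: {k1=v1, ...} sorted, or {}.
Apply events with t <= 64 (11 events):
  after event 1 (t=7: INC z by 1): {z=1}
  after event 2 (t=15: SET x = 18): {x=18, z=1}
  after event 3 (t=23: SET x = 32): {x=32, z=1}
  after event 4 (t=31: INC y by 1): {x=32, y=1, z=1}
  after event 5 (t=33: SET z = 11): {x=32, y=1, z=11}
  after event 6 (t=38: INC x by 5): {x=37, y=1, z=11}
  after event 7 (t=46: DEL y): {x=37, z=11}
  after event 8 (t=54: INC x by 9): {x=46, z=11}
  after event 9 (t=58: SET y = 14): {x=46, y=14, z=11}
  after event 10 (t=61: INC y by 12): {x=46, y=26, z=11}
  after event 11 (t=62: DEL z): {x=46, y=26}

Answer: {x=46, y=26}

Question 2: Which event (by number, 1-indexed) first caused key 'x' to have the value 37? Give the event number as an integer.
Answer: 6

Derivation:
Looking for first event where x becomes 37:
  event 2: x = 18
  event 3: x = 32
  event 4: x = 32
  event 5: x = 32
  event 6: x 32 -> 37  <-- first match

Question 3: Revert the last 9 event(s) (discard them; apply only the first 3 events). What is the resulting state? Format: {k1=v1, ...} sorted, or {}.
Answer: {x=32, z=1}

Derivation:
Keep first 3 events (discard last 9):
  after event 1 (t=7: INC z by 1): {z=1}
  after event 2 (t=15: SET x = 18): {x=18, z=1}
  after event 3 (t=23: SET x = 32): {x=32, z=1}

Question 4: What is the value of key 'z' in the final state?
Answer: 14

Derivation:
Track key 'z' through all 12 events:
  event 1 (t=7: INC z by 1): z (absent) -> 1
  event 2 (t=15: SET x = 18): z unchanged
  event 3 (t=23: SET x = 32): z unchanged
  event 4 (t=31: INC y by 1): z unchanged
  event 5 (t=33: SET z = 11): z 1 -> 11
  event 6 (t=38: INC x by 5): z unchanged
  event 7 (t=46: DEL y): z unchanged
  event 8 (t=54: INC x by 9): z unchanged
  event 9 (t=58: SET y = 14): z unchanged
  event 10 (t=61: INC y by 12): z unchanged
  event 11 (t=62: DEL z): z 11 -> (absent)
  event 12 (t=67: INC z by 14): z (absent) -> 14
Final: z = 14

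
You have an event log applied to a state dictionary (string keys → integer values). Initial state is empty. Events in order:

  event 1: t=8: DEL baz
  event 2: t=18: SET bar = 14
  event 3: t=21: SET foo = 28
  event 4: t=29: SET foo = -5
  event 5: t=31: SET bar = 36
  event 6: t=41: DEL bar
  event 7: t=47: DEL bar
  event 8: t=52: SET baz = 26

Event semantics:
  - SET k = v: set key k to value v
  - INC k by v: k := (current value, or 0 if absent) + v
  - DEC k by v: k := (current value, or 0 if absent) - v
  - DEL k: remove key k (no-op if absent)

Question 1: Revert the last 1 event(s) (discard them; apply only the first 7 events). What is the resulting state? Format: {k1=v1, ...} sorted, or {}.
Answer: {foo=-5}

Derivation:
Keep first 7 events (discard last 1):
  after event 1 (t=8: DEL baz): {}
  after event 2 (t=18: SET bar = 14): {bar=14}
  after event 3 (t=21: SET foo = 28): {bar=14, foo=28}
  after event 4 (t=29: SET foo = -5): {bar=14, foo=-5}
  after event 5 (t=31: SET bar = 36): {bar=36, foo=-5}
  after event 6 (t=41: DEL bar): {foo=-5}
  after event 7 (t=47: DEL bar): {foo=-5}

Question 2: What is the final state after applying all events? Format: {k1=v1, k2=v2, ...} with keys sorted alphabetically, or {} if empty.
  after event 1 (t=8: DEL baz): {}
  after event 2 (t=18: SET bar = 14): {bar=14}
  after event 3 (t=21: SET foo = 28): {bar=14, foo=28}
  after event 4 (t=29: SET foo = -5): {bar=14, foo=-5}
  after event 5 (t=31: SET bar = 36): {bar=36, foo=-5}
  after event 6 (t=41: DEL bar): {foo=-5}
  after event 7 (t=47: DEL bar): {foo=-5}
  after event 8 (t=52: SET baz = 26): {baz=26, foo=-5}

Answer: {baz=26, foo=-5}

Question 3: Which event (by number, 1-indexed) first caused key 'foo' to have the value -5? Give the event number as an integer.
Looking for first event where foo becomes -5:
  event 3: foo = 28
  event 4: foo 28 -> -5  <-- first match

Answer: 4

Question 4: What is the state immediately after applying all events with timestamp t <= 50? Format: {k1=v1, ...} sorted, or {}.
Answer: {foo=-5}

Derivation:
Apply events with t <= 50 (7 events):
  after event 1 (t=8: DEL baz): {}
  after event 2 (t=18: SET bar = 14): {bar=14}
  after event 3 (t=21: SET foo = 28): {bar=14, foo=28}
  after event 4 (t=29: SET foo = -5): {bar=14, foo=-5}
  after event 5 (t=31: SET bar = 36): {bar=36, foo=-5}
  after event 6 (t=41: DEL bar): {foo=-5}
  after event 7 (t=47: DEL bar): {foo=-5}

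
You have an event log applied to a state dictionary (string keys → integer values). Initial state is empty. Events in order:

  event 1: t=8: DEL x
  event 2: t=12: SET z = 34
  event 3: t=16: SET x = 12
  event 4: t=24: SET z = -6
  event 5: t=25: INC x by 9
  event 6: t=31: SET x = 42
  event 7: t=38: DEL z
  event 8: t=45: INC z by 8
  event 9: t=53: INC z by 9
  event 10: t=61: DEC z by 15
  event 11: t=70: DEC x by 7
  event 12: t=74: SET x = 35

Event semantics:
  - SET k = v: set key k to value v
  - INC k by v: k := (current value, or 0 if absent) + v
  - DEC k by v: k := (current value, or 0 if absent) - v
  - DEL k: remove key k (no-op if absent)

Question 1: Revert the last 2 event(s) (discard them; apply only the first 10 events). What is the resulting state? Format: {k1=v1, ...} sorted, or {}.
Keep first 10 events (discard last 2):
  after event 1 (t=8: DEL x): {}
  after event 2 (t=12: SET z = 34): {z=34}
  after event 3 (t=16: SET x = 12): {x=12, z=34}
  after event 4 (t=24: SET z = -6): {x=12, z=-6}
  after event 5 (t=25: INC x by 9): {x=21, z=-6}
  after event 6 (t=31: SET x = 42): {x=42, z=-6}
  after event 7 (t=38: DEL z): {x=42}
  after event 8 (t=45: INC z by 8): {x=42, z=8}
  after event 9 (t=53: INC z by 9): {x=42, z=17}
  after event 10 (t=61: DEC z by 15): {x=42, z=2}

Answer: {x=42, z=2}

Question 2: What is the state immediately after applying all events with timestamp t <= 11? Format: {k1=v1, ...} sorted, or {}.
Answer: {}

Derivation:
Apply events with t <= 11 (1 events):
  after event 1 (t=8: DEL x): {}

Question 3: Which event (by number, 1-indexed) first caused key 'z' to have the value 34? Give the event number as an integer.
Answer: 2

Derivation:
Looking for first event where z becomes 34:
  event 2: z (absent) -> 34  <-- first match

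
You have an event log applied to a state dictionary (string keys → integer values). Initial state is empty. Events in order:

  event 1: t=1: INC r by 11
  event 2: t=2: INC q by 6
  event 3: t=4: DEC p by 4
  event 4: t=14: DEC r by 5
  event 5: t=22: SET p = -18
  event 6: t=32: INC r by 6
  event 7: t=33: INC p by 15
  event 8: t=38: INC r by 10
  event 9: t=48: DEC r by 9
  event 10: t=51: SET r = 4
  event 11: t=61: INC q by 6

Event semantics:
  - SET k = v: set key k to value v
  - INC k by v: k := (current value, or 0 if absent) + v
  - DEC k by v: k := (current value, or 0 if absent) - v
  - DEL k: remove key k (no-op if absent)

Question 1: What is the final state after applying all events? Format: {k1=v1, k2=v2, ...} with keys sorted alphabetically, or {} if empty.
Answer: {p=-3, q=12, r=4}

Derivation:
  after event 1 (t=1: INC r by 11): {r=11}
  after event 2 (t=2: INC q by 6): {q=6, r=11}
  after event 3 (t=4: DEC p by 4): {p=-4, q=6, r=11}
  after event 4 (t=14: DEC r by 5): {p=-4, q=6, r=6}
  after event 5 (t=22: SET p = -18): {p=-18, q=6, r=6}
  after event 6 (t=32: INC r by 6): {p=-18, q=6, r=12}
  after event 7 (t=33: INC p by 15): {p=-3, q=6, r=12}
  after event 8 (t=38: INC r by 10): {p=-3, q=6, r=22}
  after event 9 (t=48: DEC r by 9): {p=-3, q=6, r=13}
  after event 10 (t=51: SET r = 4): {p=-3, q=6, r=4}
  after event 11 (t=61: INC q by 6): {p=-3, q=12, r=4}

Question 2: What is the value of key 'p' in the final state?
Track key 'p' through all 11 events:
  event 1 (t=1: INC r by 11): p unchanged
  event 2 (t=2: INC q by 6): p unchanged
  event 3 (t=4: DEC p by 4): p (absent) -> -4
  event 4 (t=14: DEC r by 5): p unchanged
  event 5 (t=22: SET p = -18): p -4 -> -18
  event 6 (t=32: INC r by 6): p unchanged
  event 7 (t=33: INC p by 15): p -18 -> -3
  event 8 (t=38: INC r by 10): p unchanged
  event 9 (t=48: DEC r by 9): p unchanged
  event 10 (t=51: SET r = 4): p unchanged
  event 11 (t=61: INC q by 6): p unchanged
Final: p = -3

Answer: -3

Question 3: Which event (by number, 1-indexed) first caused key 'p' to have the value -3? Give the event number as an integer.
Looking for first event where p becomes -3:
  event 3: p = -4
  event 4: p = -4
  event 5: p = -18
  event 6: p = -18
  event 7: p -18 -> -3  <-- first match

Answer: 7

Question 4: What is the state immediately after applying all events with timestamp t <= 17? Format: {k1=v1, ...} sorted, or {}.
Answer: {p=-4, q=6, r=6}

Derivation:
Apply events with t <= 17 (4 events):
  after event 1 (t=1: INC r by 11): {r=11}
  after event 2 (t=2: INC q by 6): {q=6, r=11}
  after event 3 (t=4: DEC p by 4): {p=-4, q=6, r=11}
  after event 4 (t=14: DEC r by 5): {p=-4, q=6, r=6}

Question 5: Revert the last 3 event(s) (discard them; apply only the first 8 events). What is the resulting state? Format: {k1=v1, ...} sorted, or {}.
Keep first 8 events (discard last 3):
  after event 1 (t=1: INC r by 11): {r=11}
  after event 2 (t=2: INC q by 6): {q=6, r=11}
  after event 3 (t=4: DEC p by 4): {p=-4, q=6, r=11}
  after event 4 (t=14: DEC r by 5): {p=-4, q=6, r=6}
  after event 5 (t=22: SET p = -18): {p=-18, q=6, r=6}
  after event 6 (t=32: INC r by 6): {p=-18, q=6, r=12}
  after event 7 (t=33: INC p by 15): {p=-3, q=6, r=12}
  after event 8 (t=38: INC r by 10): {p=-3, q=6, r=22}

Answer: {p=-3, q=6, r=22}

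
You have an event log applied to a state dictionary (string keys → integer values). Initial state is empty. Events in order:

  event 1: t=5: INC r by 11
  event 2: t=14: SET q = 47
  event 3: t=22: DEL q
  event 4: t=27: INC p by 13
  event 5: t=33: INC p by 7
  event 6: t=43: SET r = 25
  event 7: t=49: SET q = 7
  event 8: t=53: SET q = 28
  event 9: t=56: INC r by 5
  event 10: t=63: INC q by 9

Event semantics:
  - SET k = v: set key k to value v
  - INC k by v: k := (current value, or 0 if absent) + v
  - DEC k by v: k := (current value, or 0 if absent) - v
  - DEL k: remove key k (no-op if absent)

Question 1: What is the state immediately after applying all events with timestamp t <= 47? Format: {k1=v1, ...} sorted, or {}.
Answer: {p=20, r=25}

Derivation:
Apply events with t <= 47 (6 events):
  after event 1 (t=5: INC r by 11): {r=11}
  after event 2 (t=14: SET q = 47): {q=47, r=11}
  after event 3 (t=22: DEL q): {r=11}
  after event 4 (t=27: INC p by 13): {p=13, r=11}
  after event 5 (t=33: INC p by 7): {p=20, r=11}
  after event 6 (t=43: SET r = 25): {p=20, r=25}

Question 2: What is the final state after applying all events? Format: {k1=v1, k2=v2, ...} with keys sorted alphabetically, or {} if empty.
Answer: {p=20, q=37, r=30}

Derivation:
  after event 1 (t=5: INC r by 11): {r=11}
  after event 2 (t=14: SET q = 47): {q=47, r=11}
  after event 3 (t=22: DEL q): {r=11}
  after event 4 (t=27: INC p by 13): {p=13, r=11}
  after event 5 (t=33: INC p by 7): {p=20, r=11}
  after event 6 (t=43: SET r = 25): {p=20, r=25}
  after event 7 (t=49: SET q = 7): {p=20, q=7, r=25}
  after event 8 (t=53: SET q = 28): {p=20, q=28, r=25}
  after event 9 (t=56: INC r by 5): {p=20, q=28, r=30}
  after event 10 (t=63: INC q by 9): {p=20, q=37, r=30}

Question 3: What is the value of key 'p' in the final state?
Answer: 20

Derivation:
Track key 'p' through all 10 events:
  event 1 (t=5: INC r by 11): p unchanged
  event 2 (t=14: SET q = 47): p unchanged
  event 3 (t=22: DEL q): p unchanged
  event 4 (t=27: INC p by 13): p (absent) -> 13
  event 5 (t=33: INC p by 7): p 13 -> 20
  event 6 (t=43: SET r = 25): p unchanged
  event 7 (t=49: SET q = 7): p unchanged
  event 8 (t=53: SET q = 28): p unchanged
  event 9 (t=56: INC r by 5): p unchanged
  event 10 (t=63: INC q by 9): p unchanged
Final: p = 20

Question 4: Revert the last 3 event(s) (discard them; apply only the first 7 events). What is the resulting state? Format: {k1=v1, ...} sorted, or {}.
Keep first 7 events (discard last 3):
  after event 1 (t=5: INC r by 11): {r=11}
  after event 2 (t=14: SET q = 47): {q=47, r=11}
  after event 3 (t=22: DEL q): {r=11}
  after event 4 (t=27: INC p by 13): {p=13, r=11}
  after event 5 (t=33: INC p by 7): {p=20, r=11}
  after event 6 (t=43: SET r = 25): {p=20, r=25}
  after event 7 (t=49: SET q = 7): {p=20, q=7, r=25}

Answer: {p=20, q=7, r=25}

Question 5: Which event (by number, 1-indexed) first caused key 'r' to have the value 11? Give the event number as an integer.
Answer: 1

Derivation:
Looking for first event where r becomes 11:
  event 1: r (absent) -> 11  <-- first match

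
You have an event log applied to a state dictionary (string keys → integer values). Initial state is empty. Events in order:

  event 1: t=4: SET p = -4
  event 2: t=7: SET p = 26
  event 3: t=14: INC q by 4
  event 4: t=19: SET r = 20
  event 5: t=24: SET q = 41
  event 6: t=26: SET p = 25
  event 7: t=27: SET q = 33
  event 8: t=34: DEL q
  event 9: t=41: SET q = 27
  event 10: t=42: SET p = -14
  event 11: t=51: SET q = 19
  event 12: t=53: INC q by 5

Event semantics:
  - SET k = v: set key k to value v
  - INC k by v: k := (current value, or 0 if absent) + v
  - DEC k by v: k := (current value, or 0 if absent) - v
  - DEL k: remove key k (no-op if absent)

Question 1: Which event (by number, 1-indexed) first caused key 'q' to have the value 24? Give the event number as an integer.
Answer: 12

Derivation:
Looking for first event where q becomes 24:
  event 3: q = 4
  event 4: q = 4
  event 5: q = 41
  event 6: q = 41
  event 7: q = 33
  event 8: q = (absent)
  event 9: q = 27
  event 10: q = 27
  event 11: q = 19
  event 12: q 19 -> 24  <-- first match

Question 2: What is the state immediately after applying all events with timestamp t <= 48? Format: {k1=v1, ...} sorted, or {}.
Apply events with t <= 48 (10 events):
  after event 1 (t=4: SET p = -4): {p=-4}
  after event 2 (t=7: SET p = 26): {p=26}
  after event 3 (t=14: INC q by 4): {p=26, q=4}
  after event 4 (t=19: SET r = 20): {p=26, q=4, r=20}
  after event 5 (t=24: SET q = 41): {p=26, q=41, r=20}
  after event 6 (t=26: SET p = 25): {p=25, q=41, r=20}
  after event 7 (t=27: SET q = 33): {p=25, q=33, r=20}
  after event 8 (t=34: DEL q): {p=25, r=20}
  after event 9 (t=41: SET q = 27): {p=25, q=27, r=20}
  after event 10 (t=42: SET p = -14): {p=-14, q=27, r=20}

Answer: {p=-14, q=27, r=20}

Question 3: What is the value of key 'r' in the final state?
Track key 'r' through all 12 events:
  event 1 (t=4: SET p = -4): r unchanged
  event 2 (t=7: SET p = 26): r unchanged
  event 3 (t=14: INC q by 4): r unchanged
  event 4 (t=19: SET r = 20): r (absent) -> 20
  event 5 (t=24: SET q = 41): r unchanged
  event 6 (t=26: SET p = 25): r unchanged
  event 7 (t=27: SET q = 33): r unchanged
  event 8 (t=34: DEL q): r unchanged
  event 9 (t=41: SET q = 27): r unchanged
  event 10 (t=42: SET p = -14): r unchanged
  event 11 (t=51: SET q = 19): r unchanged
  event 12 (t=53: INC q by 5): r unchanged
Final: r = 20

Answer: 20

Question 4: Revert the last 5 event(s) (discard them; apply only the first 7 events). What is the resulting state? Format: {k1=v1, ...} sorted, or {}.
Answer: {p=25, q=33, r=20}

Derivation:
Keep first 7 events (discard last 5):
  after event 1 (t=4: SET p = -4): {p=-4}
  after event 2 (t=7: SET p = 26): {p=26}
  after event 3 (t=14: INC q by 4): {p=26, q=4}
  after event 4 (t=19: SET r = 20): {p=26, q=4, r=20}
  after event 5 (t=24: SET q = 41): {p=26, q=41, r=20}
  after event 6 (t=26: SET p = 25): {p=25, q=41, r=20}
  after event 7 (t=27: SET q = 33): {p=25, q=33, r=20}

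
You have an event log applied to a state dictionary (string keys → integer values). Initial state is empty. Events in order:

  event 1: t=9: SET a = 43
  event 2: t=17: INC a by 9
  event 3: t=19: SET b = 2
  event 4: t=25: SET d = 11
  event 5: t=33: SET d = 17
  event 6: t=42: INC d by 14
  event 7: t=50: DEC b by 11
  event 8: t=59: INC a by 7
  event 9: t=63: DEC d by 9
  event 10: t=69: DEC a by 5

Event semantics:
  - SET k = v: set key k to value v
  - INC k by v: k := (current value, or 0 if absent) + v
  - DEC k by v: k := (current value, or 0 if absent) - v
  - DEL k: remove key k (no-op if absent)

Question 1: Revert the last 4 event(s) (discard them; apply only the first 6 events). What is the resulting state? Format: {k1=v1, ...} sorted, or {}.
Answer: {a=52, b=2, d=31}

Derivation:
Keep first 6 events (discard last 4):
  after event 1 (t=9: SET a = 43): {a=43}
  after event 2 (t=17: INC a by 9): {a=52}
  after event 3 (t=19: SET b = 2): {a=52, b=2}
  after event 4 (t=25: SET d = 11): {a=52, b=2, d=11}
  after event 5 (t=33: SET d = 17): {a=52, b=2, d=17}
  after event 6 (t=42: INC d by 14): {a=52, b=2, d=31}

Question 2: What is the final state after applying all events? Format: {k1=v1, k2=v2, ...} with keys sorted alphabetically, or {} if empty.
  after event 1 (t=9: SET a = 43): {a=43}
  after event 2 (t=17: INC a by 9): {a=52}
  after event 3 (t=19: SET b = 2): {a=52, b=2}
  after event 4 (t=25: SET d = 11): {a=52, b=2, d=11}
  after event 5 (t=33: SET d = 17): {a=52, b=2, d=17}
  after event 6 (t=42: INC d by 14): {a=52, b=2, d=31}
  after event 7 (t=50: DEC b by 11): {a=52, b=-9, d=31}
  after event 8 (t=59: INC a by 7): {a=59, b=-9, d=31}
  after event 9 (t=63: DEC d by 9): {a=59, b=-9, d=22}
  after event 10 (t=69: DEC a by 5): {a=54, b=-9, d=22}

Answer: {a=54, b=-9, d=22}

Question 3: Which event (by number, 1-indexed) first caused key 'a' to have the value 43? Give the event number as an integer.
Answer: 1

Derivation:
Looking for first event where a becomes 43:
  event 1: a (absent) -> 43  <-- first match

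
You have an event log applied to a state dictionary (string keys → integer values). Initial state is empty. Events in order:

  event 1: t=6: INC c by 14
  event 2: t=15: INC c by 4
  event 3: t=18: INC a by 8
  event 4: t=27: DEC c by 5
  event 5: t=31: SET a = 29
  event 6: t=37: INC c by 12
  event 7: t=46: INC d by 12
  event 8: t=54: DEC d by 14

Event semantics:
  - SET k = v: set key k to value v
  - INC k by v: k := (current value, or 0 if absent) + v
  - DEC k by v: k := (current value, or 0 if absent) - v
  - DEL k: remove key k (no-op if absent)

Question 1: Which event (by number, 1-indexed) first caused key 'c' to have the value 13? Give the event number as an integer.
Answer: 4

Derivation:
Looking for first event where c becomes 13:
  event 1: c = 14
  event 2: c = 18
  event 3: c = 18
  event 4: c 18 -> 13  <-- first match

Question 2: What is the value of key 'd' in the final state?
Answer: -2

Derivation:
Track key 'd' through all 8 events:
  event 1 (t=6: INC c by 14): d unchanged
  event 2 (t=15: INC c by 4): d unchanged
  event 3 (t=18: INC a by 8): d unchanged
  event 4 (t=27: DEC c by 5): d unchanged
  event 5 (t=31: SET a = 29): d unchanged
  event 6 (t=37: INC c by 12): d unchanged
  event 7 (t=46: INC d by 12): d (absent) -> 12
  event 8 (t=54: DEC d by 14): d 12 -> -2
Final: d = -2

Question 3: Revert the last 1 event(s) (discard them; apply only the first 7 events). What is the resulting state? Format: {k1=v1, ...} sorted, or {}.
Answer: {a=29, c=25, d=12}

Derivation:
Keep first 7 events (discard last 1):
  after event 1 (t=6: INC c by 14): {c=14}
  after event 2 (t=15: INC c by 4): {c=18}
  after event 3 (t=18: INC a by 8): {a=8, c=18}
  after event 4 (t=27: DEC c by 5): {a=8, c=13}
  after event 5 (t=31: SET a = 29): {a=29, c=13}
  after event 6 (t=37: INC c by 12): {a=29, c=25}
  after event 7 (t=46: INC d by 12): {a=29, c=25, d=12}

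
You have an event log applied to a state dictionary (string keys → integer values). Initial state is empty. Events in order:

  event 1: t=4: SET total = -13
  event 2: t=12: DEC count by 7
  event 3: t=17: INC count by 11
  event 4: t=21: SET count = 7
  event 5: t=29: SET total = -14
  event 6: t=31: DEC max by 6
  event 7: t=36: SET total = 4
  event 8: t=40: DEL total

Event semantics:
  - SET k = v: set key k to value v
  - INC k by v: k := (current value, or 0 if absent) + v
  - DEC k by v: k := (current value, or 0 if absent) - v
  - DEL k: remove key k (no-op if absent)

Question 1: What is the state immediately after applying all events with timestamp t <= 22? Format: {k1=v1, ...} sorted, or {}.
Apply events with t <= 22 (4 events):
  after event 1 (t=4: SET total = -13): {total=-13}
  after event 2 (t=12: DEC count by 7): {count=-7, total=-13}
  after event 3 (t=17: INC count by 11): {count=4, total=-13}
  after event 4 (t=21: SET count = 7): {count=7, total=-13}

Answer: {count=7, total=-13}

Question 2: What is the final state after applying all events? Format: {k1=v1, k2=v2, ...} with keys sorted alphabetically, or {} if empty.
Answer: {count=7, max=-6}

Derivation:
  after event 1 (t=4: SET total = -13): {total=-13}
  after event 2 (t=12: DEC count by 7): {count=-7, total=-13}
  after event 3 (t=17: INC count by 11): {count=4, total=-13}
  after event 4 (t=21: SET count = 7): {count=7, total=-13}
  after event 5 (t=29: SET total = -14): {count=7, total=-14}
  after event 6 (t=31: DEC max by 6): {count=7, max=-6, total=-14}
  after event 7 (t=36: SET total = 4): {count=7, max=-6, total=4}
  after event 8 (t=40: DEL total): {count=7, max=-6}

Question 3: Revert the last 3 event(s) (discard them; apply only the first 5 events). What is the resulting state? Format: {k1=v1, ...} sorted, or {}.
Keep first 5 events (discard last 3):
  after event 1 (t=4: SET total = -13): {total=-13}
  after event 2 (t=12: DEC count by 7): {count=-7, total=-13}
  after event 3 (t=17: INC count by 11): {count=4, total=-13}
  after event 4 (t=21: SET count = 7): {count=7, total=-13}
  after event 5 (t=29: SET total = -14): {count=7, total=-14}

Answer: {count=7, total=-14}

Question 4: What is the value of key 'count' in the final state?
Track key 'count' through all 8 events:
  event 1 (t=4: SET total = -13): count unchanged
  event 2 (t=12: DEC count by 7): count (absent) -> -7
  event 3 (t=17: INC count by 11): count -7 -> 4
  event 4 (t=21: SET count = 7): count 4 -> 7
  event 5 (t=29: SET total = -14): count unchanged
  event 6 (t=31: DEC max by 6): count unchanged
  event 7 (t=36: SET total = 4): count unchanged
  event 8 (t=40: DEL total): count unchanged
Final: count = 7

Answer: 7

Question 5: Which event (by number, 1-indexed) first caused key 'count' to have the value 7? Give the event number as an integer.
Answer: 4

Derivation:
Looking for first event where count becomes 7:
  event 2: count = -7
  event 3: count = 4
  event 4: count 4 -> 7  <-- first match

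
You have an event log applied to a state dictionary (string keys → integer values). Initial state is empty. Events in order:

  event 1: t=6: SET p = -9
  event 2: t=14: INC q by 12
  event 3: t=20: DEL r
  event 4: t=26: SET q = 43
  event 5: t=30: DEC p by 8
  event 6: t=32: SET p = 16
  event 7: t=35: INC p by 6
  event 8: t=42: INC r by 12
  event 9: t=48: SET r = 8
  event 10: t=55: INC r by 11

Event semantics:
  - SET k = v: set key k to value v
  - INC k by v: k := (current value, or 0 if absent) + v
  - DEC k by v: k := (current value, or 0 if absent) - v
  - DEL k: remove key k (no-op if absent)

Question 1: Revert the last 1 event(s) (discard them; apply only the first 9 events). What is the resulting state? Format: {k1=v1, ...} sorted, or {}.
Answer: {p=22, q=43, r=8}

Derivation:
Keep first 9 events (discard last 1):
  after event 1 (t=6: SET p = -9): {p=-9}
  after event 2 (t=14: INC q by 12): {p=-9, q=12}
  after event 3 (t=20: DEL r): {p=-9, q=12}
  after event 4 (t=26: SET q = 43): {p=-9, q=43}
  after event 5 (t=30: DEC p by 8): {p=-17, q=43}
  after event 6 (t=32: SET p = 16): {p=16, q=43}
  after event 7 (t=35: INC p by 6): {p=22, q=43}
  after event 8 (t=42: INC r by 12): {p=22, q=43, r=12}
  after event 9 (t=48: SET r = 8): {p=22, q=43, r=8}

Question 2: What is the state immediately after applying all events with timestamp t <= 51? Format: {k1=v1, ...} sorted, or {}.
Apply events with t <= 51 (9 events):
  after event 1 (t=6: SET p = -9): {p=-9}
  after event 2 (t=14: INC q by 12): {p=-9, q=12}
  after event 3 (t=20: DEL r): {p=-9, q=12}
  after event 4 (t=26: SET q = 43): {p=-9, q=43}
  after event 5 (t=30: DEC p by 8): {p=-17, q=43}
  after event 6 (t=32: SET p = 16): {p=16, q=43}
  after event 7 (t=35: INC p by 6): {p=22, q=43}
  after event 8 (t=42: INC r by 12): {p=22, q=43, r=12}
  after event 9 (t=48: SET r = 8): {p=22, q=43, r=8}

Answer: {p=22, q=43, r=8}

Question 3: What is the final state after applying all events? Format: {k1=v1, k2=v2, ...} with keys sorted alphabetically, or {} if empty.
  after event 1 (t=6: SET p = -9): {p=-9}
  after event 2 (t=14: INC q by 12): {p=-9, q=12}
  after event 3 (t=20: DEL r): {p=-9, q=12}
  after event 4 (t=26: SET q = 43): {p=-9, q=43}
  after event 5 (t=30: DEC p by 8): {p=-17, q=43}
  after event 6 (t=32: SET p = 16): {p=16, q=43}
  after event 7 (t=35: INC p by 6): {p=22, q=43}
  after event 8 (t=42: INC r by 12): {p=22, q=43, r=12}
  after event 9 (t=48: SET r = 8): {p=22, q=43, r=8}
  after event 10 (t=55: INC r by 11): {p=22, q=43, r=19}

Answer: {p=22, q=43, r=19}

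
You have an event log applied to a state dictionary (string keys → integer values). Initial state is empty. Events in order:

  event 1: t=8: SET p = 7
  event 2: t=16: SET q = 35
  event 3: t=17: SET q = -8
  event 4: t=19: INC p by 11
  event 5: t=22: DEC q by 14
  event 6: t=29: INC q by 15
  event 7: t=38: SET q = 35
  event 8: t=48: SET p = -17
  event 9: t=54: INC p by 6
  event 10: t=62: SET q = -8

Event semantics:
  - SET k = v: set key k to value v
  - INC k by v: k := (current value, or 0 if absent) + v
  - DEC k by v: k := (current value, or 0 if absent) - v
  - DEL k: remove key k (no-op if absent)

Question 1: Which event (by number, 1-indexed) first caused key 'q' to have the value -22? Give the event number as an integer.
Looking for first event where q becomes -22:
  event 2: q = 35
  event 3: q = -8
  event 4: q = -8
  event 5: q -8 -> -22  <-- first match

Answer: 5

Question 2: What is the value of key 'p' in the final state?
Track key 'p' through all 10 events:
  event 1 (t=8: SET p = 7): p (absent) -> 7
  event 2 (t=16: SET q = 35): p unchanged
  event 3 (t=17: SET q = -8): p unchanged
  event 4 (t=19: INC p by 11): p 7 -> 18
  event 5 (t=22: DEC q by 14): p unchanged
  event 6 (t=29: INC q by 15): p unchanged
  event 7 (t=38: SET q = 35): p unchanged
  event 8 (t=48: SET p = -17): p 18 -> -17
  event 9 (t=54: INC p by 6): p -17 -> -11
  event 10 (t=62: SET q = -8): p unchanged
Final: p = -11

Answer: -11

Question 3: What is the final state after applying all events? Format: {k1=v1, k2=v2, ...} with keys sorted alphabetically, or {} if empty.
Answer: {p=-11, q=-8}

Derivation:
  after event 1 (t=8: SET p = 7): {p=7}
  after event 2 (t=16: SET q = 35): {p=7, q=35}
  after event 3 (t=17: SET q = -8): {p=7, q=-8}
  after event 4 (t=19: INC p by 11): {p=18, q=-8}
  after event 5 (t=22: DEC q by 14): {p=18, q=-22}
  after event 6 (t=29: INC q by 15): {p=18, q=-7}
  after event 7 (t=38: SET q = 35): {p=18, q=35}
  after event 8 (t=48: SET p = -17): {p=-17, q=35}
  after event 9 (t=54: INC p by 6): {p=-11, q=35}
  after event 10 (t=62: SET q = -8): {p=-11, q=-8}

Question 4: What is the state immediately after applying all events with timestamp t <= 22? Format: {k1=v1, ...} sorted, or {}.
Apply events with t <= 22 (5 events):
  after event 1 (t=8: SET p = 7): {p=7}
  after event 2 (t=16: SET q = 35): {p=7, q=35}
  after event 3 (t=17: SET q = -8): {p=7, q=-8}
  after event 4 (t=19: INC p by 11): {p=18, q=-8}
  after event 5 (t=22: DEC q by 14): {p=18, q=-22}

Answer: {p=18, q=-22}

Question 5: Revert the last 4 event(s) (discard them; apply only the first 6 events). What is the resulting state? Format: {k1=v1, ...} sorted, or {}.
Answer: {p=18, q=-7}

Derivation:
Keep first 6 events (discard last 4):
  after event 1 (t=8: SET p = 7): {p=7}
  after event 2 (t=16: SET q = 35): {p=7, q=35}
  after event 3 (t=17: SET q = -8): {p=7, q=-8}
  after event 4 (t=19: INC p by 11): {p=18, q=-8}
  after event 5 (t=22: DEC q by 14): {p=18, q=-22}
  after event 6 (t=29: INC q by 15): {p=18, q=-7}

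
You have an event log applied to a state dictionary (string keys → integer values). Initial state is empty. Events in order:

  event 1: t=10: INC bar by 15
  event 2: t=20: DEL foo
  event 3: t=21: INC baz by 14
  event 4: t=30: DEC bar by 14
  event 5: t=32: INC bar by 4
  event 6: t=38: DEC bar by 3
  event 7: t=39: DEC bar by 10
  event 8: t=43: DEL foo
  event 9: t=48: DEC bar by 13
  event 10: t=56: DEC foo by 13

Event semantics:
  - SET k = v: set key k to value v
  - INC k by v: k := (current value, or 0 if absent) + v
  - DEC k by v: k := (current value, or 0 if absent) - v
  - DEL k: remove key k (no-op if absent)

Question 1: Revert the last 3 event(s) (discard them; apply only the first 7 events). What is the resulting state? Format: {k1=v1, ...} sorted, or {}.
Keep first 7 events (discard last 3):
  after event 1 (t=10: INC bar by 15): {bar=15}
  after event 2 (t=20: DEL foo): {bar=15}
  after event 3 (t=21: INC baz by 14): {bar=15, baz=14}
  after event 4 (t=30: DEC bar by 14): {bar=1, baz=14}
  after event 5 (t=32: INC bar by 4): {bar=5, baz=14}
  after event 6 (t=38: DEC bar by 3): {bar=2, baz=14}
  after event 7 (t=39: DEC bar by 10): {bar=-8, baz=14}

Answer: {bar=-8, baz=14}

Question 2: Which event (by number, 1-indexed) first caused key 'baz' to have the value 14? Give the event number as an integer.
Looking for first event where baz becomes 14:
  event 3: baz (absent) -> 14  <-- first match

Answer: 3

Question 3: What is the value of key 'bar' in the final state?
Track key 'bar' through all 10 events:
  event 1 (t=10: INC bar by 15): bar (absent) -> 15
  event 2 (t=20: DEL foo): bar unchanged
  event 3 (t=21: INC baz by 14): bar unchanged
  event 4 (t=30: DEC bar by 14): bar 15 -> 1
  event 5 (t=32: INC bar by 4): bar 1 -> 5
  event 6 (t=38: DEC bar by 3): bar 5 -> 2
  event 7 (t=39: DEC bar by 10): bar 2 -> -8
  event 8 (t=43: DEL foo): bar unchanged
  event 9 (t=48: DEC bar by 13): bar -8 -> -21
  event 10 (t=56: DEC foo by 13): bar unchanged
Final: bar = -21

Answer: -21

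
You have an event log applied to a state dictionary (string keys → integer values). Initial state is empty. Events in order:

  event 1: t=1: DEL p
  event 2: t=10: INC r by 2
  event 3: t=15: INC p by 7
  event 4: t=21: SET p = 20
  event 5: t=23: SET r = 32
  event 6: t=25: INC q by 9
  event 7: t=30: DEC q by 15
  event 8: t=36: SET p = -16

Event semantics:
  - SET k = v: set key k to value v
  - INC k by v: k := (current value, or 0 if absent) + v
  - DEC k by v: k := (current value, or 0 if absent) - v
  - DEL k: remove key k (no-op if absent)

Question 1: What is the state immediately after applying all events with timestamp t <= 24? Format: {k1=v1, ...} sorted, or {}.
Answer: {p=20, r=32}

Derivation:
Apply events with t <= 24 (5 events):
  after event 1 (t=1: DEL p): {}
  after event 2 (t=10: INC r by 2): {r=2}
  after event 3 (t=15: INC p by 7): {p=7, r=2}
  after event 4 (t=21: SET p = 20): {p=20, r=2}
  after event 5 (t=23: SET r = 32): {p=20, r=32}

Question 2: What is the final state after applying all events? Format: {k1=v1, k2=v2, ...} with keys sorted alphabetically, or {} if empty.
  after event 1 (t=1: DEL p): {}
  after event 2 (t=10: INC r by 2): {r=2}
  after event 3 (t=15: INC p by 7): {p=7, r=2}
  after event 4 (t=21: SET p = 20): {p=20, r=2}
  after event 5 (t=23: SET r = 32): {p=20, r=32}
  after event 6 (t=25: INC q by 9): {p=20, q=9, r=32}
  after event 7 (t=30: DEC q by 15): {p=20, q=-6, r=32}
  after event 8 (t=36: SET p = -16): {p=-16, q=-6, r=32}

Answer: {p=-16, q=-6, r=32}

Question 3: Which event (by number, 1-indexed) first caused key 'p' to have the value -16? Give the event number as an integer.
Looking for first event where p becomes -16:
  event 3: p = 7
  event 4: p = 20
  event 5: p = 20
  event 6: p = 20
  event 7: p = 20
  event 8: p 20 -> -16  <-- first match

Answer: 8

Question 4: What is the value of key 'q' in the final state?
Answer: -6

Derivation:
Track key 'q' through all 8 events:
  event 1 (t=1: DEL p): q unchanged
  event 2 (t=10: INC r by 2): q unchanged
  event 3 (t=15: INC p by 7): q unchanged
  event 4 (t=21: SET p = 20): q unchanged
  event 5 (t=23: SET r = 32): q unchanged
  event 6 (t=25: INC q by 9): q (absent) -> 9
  event 7 (t=30: DEC q by 15): q 9 -> -6
  event 8 (t=36: SET p = -16): q unchanged
Final: q = -6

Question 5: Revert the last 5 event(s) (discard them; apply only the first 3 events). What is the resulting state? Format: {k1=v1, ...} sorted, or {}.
Answer: {p=7, r=2}

Derivation:
Keep first 3 events (discard last 5):
  after event 1 (t=1: DEL p): {}
  after event 2 (t=10: INC r by 2): {r=2}
  after event 3 (t=15: INC p by 7): {p=7, r=2}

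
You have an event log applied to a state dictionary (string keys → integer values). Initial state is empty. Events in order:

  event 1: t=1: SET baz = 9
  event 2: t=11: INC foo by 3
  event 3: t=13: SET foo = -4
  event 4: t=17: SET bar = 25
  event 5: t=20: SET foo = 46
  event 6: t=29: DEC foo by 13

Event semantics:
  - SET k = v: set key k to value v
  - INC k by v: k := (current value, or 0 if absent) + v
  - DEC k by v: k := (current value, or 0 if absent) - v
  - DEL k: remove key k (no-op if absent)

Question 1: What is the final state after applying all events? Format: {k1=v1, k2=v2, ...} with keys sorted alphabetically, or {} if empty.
  after event 1 (t=1: SET baz = 9): {baz=9}
  after event 2 (t=11: INC foo by 3): {baz=9, foo=3}
  after event 3 (t=13: SET foo = -4): {baz=9, foo=-4}
  after event 4 (t=17: SET bar = 25): {bar=25, baz=9, foo=-4}
  after event 5 (t=20: SET foo = 46): {bar=25, baz=9, foo=46}
  after event 6 (t=29: DEC foo by 13): {bar=25, baz=9, foo=33}

Answer: {bar=25, baz=9, foo=33}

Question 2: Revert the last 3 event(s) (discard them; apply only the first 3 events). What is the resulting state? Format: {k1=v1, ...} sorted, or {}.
Answer: {baz=9, foo=-4}

Derivation:
Keep first 3 events (discard last 3):
  after event 1 (t=1: SET baz = 9): {baz=9}
  after event 2 (t=11: INC foo by 3): {baz=9, foo=3}
  after event 3 (t=13: SET foo = -4): {baz=9, foo=-4}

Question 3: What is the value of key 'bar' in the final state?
Track key 'bar' through all 6 events:
  event 1 (t=1: SET baz = 9): bar unchanged
  event 2 (t=11: INC foo by 3): bar unchanged
  event 3 (t=13: SET foo = -4): bar unchanged
  event 4 (t=17: SET bar = 25): bar (absent) -> 25
  event 5 (t=20: SET foo = 46): bar unchanged
  event 6 (t=29: DEC foo by 13): bar unchanged
Final: bar = 25

Answer: 25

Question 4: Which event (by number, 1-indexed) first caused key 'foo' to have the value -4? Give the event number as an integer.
Looking for first event where foo becomes -4:
  event 2: foo = 3
  event 3: foo 3 -> -4  <-- first match

Answer: 3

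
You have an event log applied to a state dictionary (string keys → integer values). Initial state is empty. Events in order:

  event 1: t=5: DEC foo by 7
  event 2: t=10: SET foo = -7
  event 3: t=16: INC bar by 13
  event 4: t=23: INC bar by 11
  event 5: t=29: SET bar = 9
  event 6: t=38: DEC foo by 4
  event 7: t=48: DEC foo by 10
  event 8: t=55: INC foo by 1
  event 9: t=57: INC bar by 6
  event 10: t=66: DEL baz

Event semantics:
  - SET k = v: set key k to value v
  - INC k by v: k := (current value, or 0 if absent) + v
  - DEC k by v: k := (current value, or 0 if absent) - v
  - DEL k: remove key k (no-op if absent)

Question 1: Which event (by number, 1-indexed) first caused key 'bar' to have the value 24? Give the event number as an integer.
Answer: 4

Derivation:
Looking for first event where bar becomes 24:
  event 3: bar = 13
  event 4: bar 13 -> 24  <-- first match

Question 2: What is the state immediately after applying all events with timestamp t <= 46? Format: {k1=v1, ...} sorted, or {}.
Apply events with t <= 46 (6 events):
  after event 1 (t=5: DEC foo by 7): {foo=-7}
  after event 2 (t=10: SET foo = -7): {foo=-7}
  after event 3 (t=16: INC bar by 13): {bar=13, foo=-7}
  after event 4 (t=23: INC bar by 11): {bar=24, foo=-7}
  after event 5 (t=29: SET bar = 9): {bar=9, foo=-7}
  after event 6 (t=38: DEC foo by 4): {bar=9, foo=-11}

Answer: {bar=9, foo=-11}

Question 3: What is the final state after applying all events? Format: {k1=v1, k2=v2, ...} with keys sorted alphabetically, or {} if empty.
Answer: {bar=15, foo=-20}

Derivation:
  after event 1 (t=5: DEC foo by 7): {foo=-7}
  after event 2 (t=10: SET foo = -7): {foo=-7}
  after event 3 (t=16: INC bar by 13): {bar=13, foo=-7}
  after event 4 (t=23: INC bar by 11): {bar=24, foo=-7}
  after event 5 (t=29: SET bar = 9): {bar=9, foo=-7}
  after event 6 (t=38: DEC foo by 4): {bar=9, foo=-11}
  after event 7 (t=48: DEC foo by 10): {bar=9, foo=-21}
  after event 8 (t=55: INC foo by 1): {bar=9, foo=-20}
  after event 9 (t=57: INC bar by 6): {bar=15, foo=-20}
  after event 10 (t=66: DEL baz): {bar=15, foo=-20}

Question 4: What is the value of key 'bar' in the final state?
Track key 'bar' through all 10 events:
  event 1 (t=5: DEC foo by 7): bar unchanged
  event 2 (t=10: SET foo = -7): bar unchanged
  event 3 (t=16: INC bar by 13): bar (absent) -> 13
  event 4 (t=23: INC bar by 11): bar 13 -> 24
  event 5 (t=29: SET bar = 9): bar 24 -> 9
  event 6 (t=38: DEC foo by 4): bar unchanged
  event 7 (t=48: DEC foo by 10): bar unchanged
  event 8 (t=55: INC foo by 1): bar unchanged
  event 9 (t=57: INC bar by 6): bar 9 -> 15
  event 10 (t=66: DEL baz): bar unchanged
Final: bar = 15

Answer: 15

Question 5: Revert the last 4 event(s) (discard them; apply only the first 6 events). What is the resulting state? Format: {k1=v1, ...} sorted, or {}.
Keep first 6 events (discard last 4):
  after event 1 (t=5: DEC foo by 7): {foo=-7}
  after event 2 (t=10: SET foo = -7): {foo=-7}
  after event 3 (t=16: INC bar by 13): {bar=13, foo=-7}
  after event 4 (t=23: INC bar by 11): {bar=24, foo=-7}
  after event 5 (t=29: SET bar = 9): {bar=9, foo=-7}
  after event 6 (t=38: DEC foo by 4): {bar=9, foo=-11}

Answer: {bar=9, foo=-11}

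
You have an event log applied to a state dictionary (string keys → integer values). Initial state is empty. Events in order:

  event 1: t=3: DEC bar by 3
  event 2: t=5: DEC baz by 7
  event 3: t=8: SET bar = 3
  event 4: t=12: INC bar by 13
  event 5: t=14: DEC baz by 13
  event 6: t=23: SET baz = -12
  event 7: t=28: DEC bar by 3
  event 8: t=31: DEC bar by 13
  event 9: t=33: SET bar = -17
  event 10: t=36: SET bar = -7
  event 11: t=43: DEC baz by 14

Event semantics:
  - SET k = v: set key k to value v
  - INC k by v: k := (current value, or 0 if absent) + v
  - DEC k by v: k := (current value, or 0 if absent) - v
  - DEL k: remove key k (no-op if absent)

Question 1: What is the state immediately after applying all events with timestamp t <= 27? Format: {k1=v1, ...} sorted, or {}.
Apply events with t <= 27 (6 events):
  after event 1 (t=3: DEC bar by 3): {bar=-3}
  after event 2 (t=5: DEC baz by 7): {bar=-3, baz=-7}
  after event 3 (t=8: SET bar = 3): {bar=3, baz=-7}
  after event 4 (t=12: INC bar by 13): {bar=16, baz=-7}
  after event 5 (t=14: DEC baz by 13): {bar=16, baz=-20}
  after event 6 (t=23: SET baz = -12): {bar=16, baz=-12}

Answer: {bar=16, baz=-12}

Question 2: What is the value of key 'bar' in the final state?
Track key 'bar' through all 11 events:
  event 1 (t=3: DEC bar by 3): bar (absent) -> -3
  event 2 (t=5: DEC baz by 7): bar unchanged
  event 3 (t=8: SET bar = 3): bar -3 -> 3
  event 4 (t=12: INC bar by 13): bar 3 -> 16
  event 5 (t=14: DEC baz by 13): bar unchanged
  event 6 (t=23: SET baz = -12): bar unchanged
  event 7 (t=28: DEC bar by 3): bar 16 -> 13
  event 8 (t=31: DEC bar by 13): bar 13 -> 0
  event 9 (t=33: SET bar = -17): bar 0 -> -17
  event 10 (t=36: SET bar = -7): bar -17 -> -7
  event 11 (t=43: DEC baz by 14): bar unchanged
Final: bar = -7

Answer: -7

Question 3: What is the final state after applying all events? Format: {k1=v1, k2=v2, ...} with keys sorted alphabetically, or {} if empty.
Answer: {bar=-7, baz=-26}

Derivation:
  after event 1 (t=3: DEC bar by 3): {bar=-3}
  after event 2 (t=5: DEC baz by 7): {bar=-3, baz=-7}
  after event 3 (t=8: SET bar = 3): {bar=3, baz=-7}
  after event 4 (t=12: INC bar by 13): {bar=16, baz=-7}
  after event 5 (t=14: DEC baz by 13): {bar=16, baz=-20}
  after event 6 (t=23: SET baz = -12): {bar=16, baz=-12}
  after event 7 (t=28: DEC bar by 3): {bar=13, baz=-12}
  after event 8 (t=31: DEC bar by 13): {bar=0, baz=-12}
  after event 9 (t=33: SET bar = -17): {bar=-17, baz=-12}
  after event 10 (t=36: SET bar = -7): {bar=-7, baz=-12}
  after event 11 (t=43: DEC baz by 14): {bar=-7, baz=-26}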